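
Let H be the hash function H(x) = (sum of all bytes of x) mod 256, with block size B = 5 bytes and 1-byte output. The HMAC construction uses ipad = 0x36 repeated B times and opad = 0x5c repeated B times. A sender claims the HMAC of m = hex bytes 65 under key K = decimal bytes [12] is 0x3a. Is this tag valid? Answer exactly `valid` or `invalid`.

Key decimal bytes [12] = 0c is 1 byte ≤ B = 5; zero-pad to 5 bytes: K' = 0c 00 00 00 00.
K' ⊕ ipad = 3a 36 36 36 36; K' ⊕ opad = 50 5c 5c 5c 5c.
Inner hash: sum = 58+54+54+54+54+101 = 375; mod 256 = 119 → 77.
Outer hash (recomputed tag): sum = 80+92+92+92+92+119 = 567; mod 256 = 55 → 37.
Recomputed tag = 37; claimed = 3a → mismatch.

invalid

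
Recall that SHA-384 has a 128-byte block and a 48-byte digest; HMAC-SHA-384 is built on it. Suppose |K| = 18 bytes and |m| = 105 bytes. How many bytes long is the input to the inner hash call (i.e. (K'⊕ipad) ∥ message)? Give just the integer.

Key is 18 ≤ 128 bytes, zero-padded: |K'| = 128.
Inner input = (K'⊕ipad) ∥ m → 128 + 105 = 233 bytes.

233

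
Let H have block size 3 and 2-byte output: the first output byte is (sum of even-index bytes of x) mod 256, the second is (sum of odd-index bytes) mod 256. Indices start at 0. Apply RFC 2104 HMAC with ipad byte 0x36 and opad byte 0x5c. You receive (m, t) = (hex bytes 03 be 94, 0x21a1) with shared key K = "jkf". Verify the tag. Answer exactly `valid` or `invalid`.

invalid

Key "jkf" = 6a 6b 66 is exactly B = 3 bytes: K' = 6a 6b 66.
K' ⊕ ipad = 5c 5d 50; K' ⊕ opad = 36 37 3a.
Inner hash: even-index sum = 362 mod 256 = 106; odd-index sum = 244 mod 256 = 244 → 6a f4.
Outer hash (recomputed tag): even-index sum = 356 mod 256 = 100; odd-index sum = 161 mod 256 = 161 → 64 a1.
Recomputed tag = 64a1; claimed = 21a1 → mismatch.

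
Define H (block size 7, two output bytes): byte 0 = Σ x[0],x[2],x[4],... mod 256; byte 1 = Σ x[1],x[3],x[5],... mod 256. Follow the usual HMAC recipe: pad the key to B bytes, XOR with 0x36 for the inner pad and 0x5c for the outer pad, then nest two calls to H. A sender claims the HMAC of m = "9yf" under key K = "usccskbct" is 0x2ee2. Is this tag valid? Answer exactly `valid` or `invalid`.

valid

Key "usccskbct" = 75 73 63 63 73 6b 62 63 74 is 9 bytes > B = 7, so hash it first: H(key) = 21 a4, then zero-pad to 7 bytes: K' = 21 a4 00 00 00 00 00.
K' ⊕ ipad = 17 92 36 36 36 36 36; K' ⊕ opad = 7d f8 5c 5c 5c 5c 5c.
Inner hash: even-index sum = 306 mod 256 = 50; odd-index sum = 413 mod 256 = 157 → 32 9d.
Outer hash (recomputed tag): even-index sum = 558 mod 256 = 46; odd-index sum = 482 mod 256 = 226 → 2e e2.
Recomputed tag = 2ee2; claimed = 2ee2 → match.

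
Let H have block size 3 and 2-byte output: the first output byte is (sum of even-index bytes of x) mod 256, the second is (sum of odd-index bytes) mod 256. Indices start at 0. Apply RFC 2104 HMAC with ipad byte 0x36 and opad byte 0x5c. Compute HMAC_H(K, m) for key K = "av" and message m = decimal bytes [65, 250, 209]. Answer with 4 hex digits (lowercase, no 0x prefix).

ebb1

Key "av" = 61 76 is 2 bytes ≤ B = 3; zero-pad to 3 bytes: K' = 61 76 00.
K' ⊕ ipad = 57 40 36.  K' ⊕ opad = 3d 2a 5c.
Inner input = (K'⊕ipad) ∥ m = 57 40 36 ∥ 41 fa d1.
Inner hash: even-index sum = 391 mod 256 = 135; odd-index sum = 338 mod 256 = 82 → 87 52.
Outer input = (K'⊕opad) ∥ inner = 3d 2a 5c ∥ 87 52.
Outer hash (tag): even-index sum = 235 mod 256 = 235; odd-index sum = 177 mod 256 = 177 → eb b1.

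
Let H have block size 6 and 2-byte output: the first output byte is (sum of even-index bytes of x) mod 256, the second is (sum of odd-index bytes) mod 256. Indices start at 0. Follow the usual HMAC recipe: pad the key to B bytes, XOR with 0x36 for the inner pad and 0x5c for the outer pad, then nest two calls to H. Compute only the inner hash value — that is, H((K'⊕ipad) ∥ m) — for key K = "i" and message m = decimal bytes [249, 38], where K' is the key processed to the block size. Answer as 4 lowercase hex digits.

c4c8

Key "i" = 69 is 1 byte ≤ B = 6; zero-pad to 6 bytes: K' = 69 00 00 00 00 00.
K' ⊕ ipad = 5f 36 36 36 36 36.
Inner input = 5f 36 36 36 36 36 ∥ f9 26.
Inner hash: even-index sum = 452 mod 256 = 196; odd-index sum = 200 mod 256 = 200 → c4 c8.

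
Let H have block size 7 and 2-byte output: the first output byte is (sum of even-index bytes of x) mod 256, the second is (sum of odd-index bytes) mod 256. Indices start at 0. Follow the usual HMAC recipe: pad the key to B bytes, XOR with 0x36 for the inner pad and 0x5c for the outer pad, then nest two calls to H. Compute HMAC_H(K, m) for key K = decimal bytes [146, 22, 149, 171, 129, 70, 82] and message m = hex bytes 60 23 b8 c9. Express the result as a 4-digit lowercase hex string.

c7a9

Key decimal bytes [146, 22, 149, 171, 129, 70, 82] = 92 16 95 ab 81 46 52 is exactly B = 7 bytes: K' = 92 16 95 ab 81 46 52.
K' ⊕ ipad = a4 20 a3 9d b7 70 64.  K' ⊕ opad = ce 4a c9 f7 dd 1a 0e.
Inner input = (K'⊕ipad) ∥ m = a4 20 a3 9d b7 70 64 ∥ 60 23 b8 c9.
Inner hash: even-index sum = 846 mod 256 = 78; odd-index sum = 581 mod 256 = 69 → 4e 45.
Outer input = (K'⊕opad) ∥ inner = ce 4a c9 f7 dd 1a 0e ∥ 4e 45.
Outer hash (tag): even-index sum = 711 mod 256 = 199; odd-index sum = 425 mod 256 = 169 → c7 a9.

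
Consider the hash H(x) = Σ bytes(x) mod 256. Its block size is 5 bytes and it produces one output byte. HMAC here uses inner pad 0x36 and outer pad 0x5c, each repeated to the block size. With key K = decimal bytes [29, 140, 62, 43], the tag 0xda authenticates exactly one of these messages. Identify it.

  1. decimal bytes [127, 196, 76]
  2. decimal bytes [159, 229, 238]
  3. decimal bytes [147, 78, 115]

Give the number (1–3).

Key decimal bytes [29, 140, 62, 43] = 1d 8c 3e 2b is 4 bytes ≤ B = 5; zero-pad to 5 bytes: K' = 1d 8c 3e 2b 00.
K' ⊕ ipad = 2b ba 08 1d 36; K' ⊕ opad = 41 d0 62 77 5c.
m1: inner = H(2b ba 08 1d 36 7f c4 4c) = cf; tag = H(41 d0 62 77 5c cf) = 15
m2: inner = H(2b ba 08 1d 36 9f e5 ee) = b2; tag = H(41 d0 62 77 5c b2) = f8
m3: inner = H(2b ba 08 1d 36 93 4e 73) = 94; tag = H(41 d0 62 77 5c 94) = da ← matches

3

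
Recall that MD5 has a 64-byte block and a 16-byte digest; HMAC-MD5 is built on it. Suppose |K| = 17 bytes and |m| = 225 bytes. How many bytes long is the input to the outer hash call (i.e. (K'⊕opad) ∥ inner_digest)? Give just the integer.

Key is 17 ≤ 64 bytes, zero-padded: |K'| = 64.
Outer input = (K'⊕opad) ∥ H(inner) → 64 + 16 = 80 bytes.

80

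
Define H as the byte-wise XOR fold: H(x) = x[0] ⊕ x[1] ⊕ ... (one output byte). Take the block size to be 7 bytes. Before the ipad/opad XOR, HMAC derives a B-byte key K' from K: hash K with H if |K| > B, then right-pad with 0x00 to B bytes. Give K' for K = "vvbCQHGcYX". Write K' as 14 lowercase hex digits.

|K| = 10 > B = 7, so first hash the key.
H(K): XOR 76⊕76⊕62⊕43⊕51⊕48⊕47⊕63⊕59⊕58 = 1d.
Zero-pad H(K) = 1d to 7 bytes: K' = 1d 00 00 00 00 00 00.

1d000000000000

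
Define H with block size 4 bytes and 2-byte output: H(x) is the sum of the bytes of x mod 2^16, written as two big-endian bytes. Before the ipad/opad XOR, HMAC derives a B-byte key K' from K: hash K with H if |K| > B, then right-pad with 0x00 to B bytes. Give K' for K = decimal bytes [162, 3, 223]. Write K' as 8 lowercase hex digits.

Key decimal bytes [162, 3, 223] = a2 03 df is 3 bytes ≤ B = 4; zero-pad to 4 bytes: K' = a2 03 df 00.

a203df00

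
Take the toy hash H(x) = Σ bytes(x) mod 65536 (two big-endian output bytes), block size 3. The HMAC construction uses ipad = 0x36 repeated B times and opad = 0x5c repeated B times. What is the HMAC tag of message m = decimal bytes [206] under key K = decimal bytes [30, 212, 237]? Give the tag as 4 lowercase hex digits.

0230

Key decimal bytes [30, 212, 237] = 1e d4 ed is exactly B = 3 bytes: K' = 1e d4 ed.
K' ⊕ ipad = 28 e2 db.  K' ⊕ opad = 42 88 b1.
Inner input = (K'⊕ipad) ∥ m = 28 e2 db ∥ ce.
Inner hash: sum = 40+226+219+206 = 691 → 02 b3.
Outer input = (K'⊕opad) ∥ inner = 42 88 b1 ∥ 02 b3.
Outer hash (tag): sum = 66+136+177+2+179 = 560 → 02 30.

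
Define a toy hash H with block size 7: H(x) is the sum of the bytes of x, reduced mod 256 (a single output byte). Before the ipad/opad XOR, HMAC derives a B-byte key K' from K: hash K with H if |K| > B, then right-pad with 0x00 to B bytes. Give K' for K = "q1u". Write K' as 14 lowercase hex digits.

Key "q1u" = 71 31 75 is 3 bytes ≤ B = 7; zero-pad to 7 bytes: K' = 71 31 75 00 00 00 00.

71317500000000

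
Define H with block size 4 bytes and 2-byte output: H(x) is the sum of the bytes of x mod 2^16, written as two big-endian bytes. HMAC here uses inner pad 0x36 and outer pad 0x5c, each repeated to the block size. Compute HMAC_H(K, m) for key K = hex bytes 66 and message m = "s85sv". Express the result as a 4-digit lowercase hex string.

Key hex bytes 66 is 1 byte ≤ B = 4; zero-pad to 4 bytes: K' = 66 00 00 00.
K' ⊕ ipad = 50 36 36 36.  K' ⊕ opad = 3a 5c 5c 5c.
Inner input = (K'⊕ipad) ∥ m = 50 36 36 36 ∥ 73 38 35 73 76.
Inner hash: sum = 80+54+54+54+115+56+53+115+118 = 699 → 02 bb.
Outer input = (K'⊕opad) ∥ inner = 3a 5c 5c 5c ∥ 02 bb.
Outer hash (tag): sum = 58+92+92+92+2+187 = 523 → 02 0b.

020b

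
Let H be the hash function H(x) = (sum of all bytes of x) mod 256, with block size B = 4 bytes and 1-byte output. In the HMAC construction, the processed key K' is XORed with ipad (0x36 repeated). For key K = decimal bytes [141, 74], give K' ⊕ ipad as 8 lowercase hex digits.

bb7c3636

Key decimal bytes [141, 74] = 8d 4a is 2 bytes ≤ B = 4; zero-pad to 4 bytes: K' = 8d 4a 00 00.
XOR each byte with 0x36: 8d⊕36=bb, 4a⊕36=7c, 00⊕36=36, 00⊕36=36.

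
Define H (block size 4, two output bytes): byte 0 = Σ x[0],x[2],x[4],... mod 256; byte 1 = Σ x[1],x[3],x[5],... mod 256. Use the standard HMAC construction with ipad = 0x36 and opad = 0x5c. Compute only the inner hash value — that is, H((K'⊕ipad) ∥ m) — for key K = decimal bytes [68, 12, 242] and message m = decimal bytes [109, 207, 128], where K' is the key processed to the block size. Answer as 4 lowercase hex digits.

Key decimal bytes [68, 12, 242] = 44 0c f2 is 3 bytes ≤ B = 4; zero-pad to 4 bytes: K' = 44 0c f2 00.
K' ⊕ ipad = 72 3a c4 36.
Inner input = 72 3a c4 36 ∥ 6d cf 80.
Inner hash: even-index sum = 547 mod 256 = 35; odd-index sum = 319 mod 256 = 63 → 23 3f.

233f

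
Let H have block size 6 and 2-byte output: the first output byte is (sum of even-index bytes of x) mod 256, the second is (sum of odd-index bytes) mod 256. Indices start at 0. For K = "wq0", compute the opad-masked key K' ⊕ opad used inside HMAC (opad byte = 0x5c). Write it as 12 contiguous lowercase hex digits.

Key "wq0" = 77 71 30 is 3 bytes ≤ B = 6; zero-pad to 6 bytes: K' = 77 71 30 00 00 00.
XOR each byte with 0x5c: 77⊕5c=2b, 71⊕5c=2d, 30⊕5c=6c, 00⊕5c=5c, 00⊕5c=5c, 00⊕5c=5c.

2b2d6c5c5c5c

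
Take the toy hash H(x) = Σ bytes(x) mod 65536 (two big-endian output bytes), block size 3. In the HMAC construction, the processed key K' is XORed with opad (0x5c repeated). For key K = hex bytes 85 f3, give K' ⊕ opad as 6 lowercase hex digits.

d9af5c

Key hex bytes 85 f3 is 2 bytes ≤ B = 3; zero-pad to 3 bytes: K' = 85 f3 00.
XOR each byte with 0x5c: 85⊕5c=d9, f3⊕5c=af, 00⊕5c=5c.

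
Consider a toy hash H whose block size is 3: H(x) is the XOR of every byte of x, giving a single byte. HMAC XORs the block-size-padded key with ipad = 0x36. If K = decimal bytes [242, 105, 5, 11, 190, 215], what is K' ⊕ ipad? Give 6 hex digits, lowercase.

Key decimal bytes [242, 105, 5, 11, 190, 215] = f2 69 05 0b be d7 is 6 bytes > B = 3, so hash it first: H(key) = fc, then zero-pad to 3 bytes: K' = fc 00 00.
XOR each byte with 0x36: fc⊕36=ca, 00⊕36=36, 00⊕36=36.

ca3636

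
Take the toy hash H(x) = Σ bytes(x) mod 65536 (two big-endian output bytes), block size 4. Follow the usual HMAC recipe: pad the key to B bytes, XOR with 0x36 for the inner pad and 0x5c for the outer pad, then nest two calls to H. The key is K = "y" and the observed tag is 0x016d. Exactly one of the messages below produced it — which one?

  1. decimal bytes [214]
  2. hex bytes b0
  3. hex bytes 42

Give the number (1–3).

Key "y" = 79 is 1 byte ≤ B = 4; zero-pad to 4 bytes: K' = 79 00 00 00.
K' ⊕ ipad = 4f 36 36 36; K' ⊕ opad = 25 5c 5c 5c.
m1: inner = H(4f 36 36 36 d6) = 01 c7; tag = H(25 5c 5c 5c 01 c7) = 0201
m2: inner = H(4f 36 36 36 b0) = 01 a1; tag = H(25 5c 5c 5c 01 a1) = 01db
m3: inner = H(4f 36 36 36 42) = 01 33; tag = H(25 5c 5c 5c 01 33) = 016d ← matches

3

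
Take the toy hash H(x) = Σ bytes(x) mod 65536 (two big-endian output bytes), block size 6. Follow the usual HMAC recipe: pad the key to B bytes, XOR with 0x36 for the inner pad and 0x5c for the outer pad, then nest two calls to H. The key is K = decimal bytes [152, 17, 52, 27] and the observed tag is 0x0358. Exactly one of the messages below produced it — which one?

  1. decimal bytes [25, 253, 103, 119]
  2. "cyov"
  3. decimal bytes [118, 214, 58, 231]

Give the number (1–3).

Key decimal bytes [152, 17, 52, 27] = 98 11 34 1b is 4 bytes ≤ B = 6; zero-pad to 6 bytes: K' = 98 11 34 1b 00 00.
K' ⊕ ipad = ae 27 02 2d 36 36; K' ⊕ opad = c4 4d 68 47 5c 5c.
m1: inner = H(ae 27 02 2d 36 36 19 fd 67 77) = 03 64; tag = H(c4 4d 68 47 5c 5c 03 64) = 02df
m2: inner = H(ae 27 02 2d 36 36 63 79 6f 76) = 03 31; tag = H(c4 4d 68 47 5c 5c 03 31) = 02ac
m3: inner = H(ae 27 02 2d 36 36 76 d6 3a e7) = 03 dd; tag = H(c4 4d 68 47 5c 5c 03 dd) = 0358 ← matches

3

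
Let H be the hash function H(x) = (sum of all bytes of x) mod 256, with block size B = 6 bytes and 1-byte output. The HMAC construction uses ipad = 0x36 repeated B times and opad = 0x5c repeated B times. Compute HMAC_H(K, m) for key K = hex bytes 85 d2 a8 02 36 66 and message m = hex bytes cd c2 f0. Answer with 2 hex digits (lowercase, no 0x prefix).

Key hex bytes 85 d2 a8 02 36 66 is exactly B = 6 bytes: K' = 85 d2 a8 02 36 66.
K' ⊕ ipad = b3 e4 9e 34 00 50.  K' ⊕ opad = d9 8e f4 5e 6a 3a.
Inner input = (K'⊕ipad) ∥ m = b3 e4 9e 34 00 50 ∥ cd c2 f0.
Inner hash: sum = 179+228+158+52+0+80+205+194+240 = 1336; mod 256 = 56 → 38.
Outer input = (K'⊕opad) ∥ inner = d9 8e f4 5e 6a 3a ∥ 38.
Outer hash (tag): sum = 217+142+244+94+106+58+56 = 917; mod 256 = 149 → 95.

95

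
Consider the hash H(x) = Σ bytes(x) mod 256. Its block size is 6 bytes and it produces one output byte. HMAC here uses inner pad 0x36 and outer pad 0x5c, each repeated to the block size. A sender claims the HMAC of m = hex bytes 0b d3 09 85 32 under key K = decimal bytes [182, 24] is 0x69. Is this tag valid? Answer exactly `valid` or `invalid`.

invalid

Key decimal bytes [182, 24] = b6 18 is 2 bytes ≤ B = 6; zero-pad to 6 bytes: K' = b6 18 00 00 00 00.
K' ⊕ ipad = 80 2e 36 36 36 36; K' ⊕ opad = ea 44 5c 5c 5c 5c.
Inner hash: sum = 128+46+54+54+54+54+11+211+9+133+50 = 804; mod 256 = 36 → 24.
Outer hash (recomputed tag): sum = 234+68+92+92+92+92+36 = 706; mod 256 = 194 → c2.
Recomputed tag = c2; claimed = 69 → mismatch.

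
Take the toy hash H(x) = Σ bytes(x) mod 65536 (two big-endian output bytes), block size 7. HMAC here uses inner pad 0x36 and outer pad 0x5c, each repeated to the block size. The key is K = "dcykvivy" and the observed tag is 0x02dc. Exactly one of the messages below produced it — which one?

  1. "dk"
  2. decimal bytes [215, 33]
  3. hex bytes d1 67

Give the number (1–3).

2

Key "dcykvivy" = 64 63 79 6b 76 69 76 79 is 8 bytes > B = 7, so hash it first: H(key) = 03 79, then zero-pad to 7 bytes: K' = 03 79 00 00 00 00 00.
K' ⊕ ipad = 35 4f 36 36 36 36 36; K' ⊕ opad = 5f 25 5c 5c 5c 5c 5c.
m1: inner = H(35 4f 36 36 36 36 36 64 6b) = 02 61; tag = H(5f 25 5c 5c 5c 5c 5c 02 61) = 02b3
m2: inner = H(35 4f 36 36 36 36 36 d7 21) = 02 8a; tag = H(5f 25 5c 5c 5c 5c 5c 02 8a) = 02dc ← matches
m3: inner = H(35 4f 36 36 36 36 36 d1 67) = 02 ca; tag = H(5f 25 5c 5c 5c 5c 5c 02 ca) = 031c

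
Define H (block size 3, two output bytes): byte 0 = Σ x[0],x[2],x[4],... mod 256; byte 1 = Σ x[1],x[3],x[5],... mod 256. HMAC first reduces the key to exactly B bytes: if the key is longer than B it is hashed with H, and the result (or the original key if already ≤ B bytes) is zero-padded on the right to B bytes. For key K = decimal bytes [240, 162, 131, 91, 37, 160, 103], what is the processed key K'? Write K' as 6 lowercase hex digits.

ff9d00

|K| = 7 > B = 3, so first hash the key.
H(K): even-index sum = 511 mod 256 = 255; odd-index sum = 413 mod 256 = 157 → ff 9d.
Zero-pad H(K) = ff 9d to 3 bytes: K' = ff 9d 00.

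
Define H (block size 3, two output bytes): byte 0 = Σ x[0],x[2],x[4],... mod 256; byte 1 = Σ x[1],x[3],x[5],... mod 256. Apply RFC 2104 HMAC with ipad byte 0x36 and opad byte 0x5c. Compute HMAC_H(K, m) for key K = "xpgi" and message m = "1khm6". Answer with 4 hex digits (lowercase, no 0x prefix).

9d7c

Key "xpgi" = 78 70 67 69 is 4 bytes > B = 3, so hash it first: H(key) = df d9, then zero-pad to 3 bytes: K' = df d9 00.
K' ⊕ ipad = e9 ef 36.  K' ⊕ opad = 83 85 5c.
Inner input = (K'⊕ipad) ∥ m = e9 ef 36 ∥ 31 6b 68 6d 36.
Inner hash: even-index sum = 503 mod 256 = 247; odd-index sum = 446 mod 256 = 190 → f7 be.
Outer input = (K'⊕opad) ∥ inner = 83 85 5c ∥ f7 be.
Outer hash (tag): even-index sum = 413 mod 256 = 157; odd-index sum = 380 mod 256 = 124 → 9d 7c.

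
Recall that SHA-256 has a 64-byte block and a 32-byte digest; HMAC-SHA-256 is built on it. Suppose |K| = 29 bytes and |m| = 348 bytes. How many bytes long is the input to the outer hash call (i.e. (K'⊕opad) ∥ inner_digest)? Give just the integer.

Key is 29 ≤ 64 bytes, zero-padded: |K'| = 64.
Outer input = (K'⊕opad) ∥ H(inner) → 64 + 32 = 96 bytes.

96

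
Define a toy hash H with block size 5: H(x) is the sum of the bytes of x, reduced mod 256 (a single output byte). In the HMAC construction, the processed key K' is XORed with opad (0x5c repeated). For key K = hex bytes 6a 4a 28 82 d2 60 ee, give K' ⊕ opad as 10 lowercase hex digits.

Key hex bytes 6a 4a 28 82 d2 60 ee is 7 bytes > B = 5, so hash it first: H(key) = 7e, then zero-pad to 5 bytes: K' = 7e 00 00 00 00.
XOR each byte with 0x5c: 7e⊕5c=22, 00⊕5c=5c, 00⊕5c=5c, 00⊕5c=5c, 00⊕5c=5c.

225c5c5c5c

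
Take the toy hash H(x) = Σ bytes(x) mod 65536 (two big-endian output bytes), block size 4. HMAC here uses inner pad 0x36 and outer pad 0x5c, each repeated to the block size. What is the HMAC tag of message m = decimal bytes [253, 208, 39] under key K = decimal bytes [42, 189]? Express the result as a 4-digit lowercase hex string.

0219

Key decimal bytes [42, 189] = 2a bd is 2 bytes ≤ B = 4; zero-pad to 4 bytes: K' = 2a bd 00 00.
K' ⊕ ipad = 1c 8b 36 36.  K' ⊕ opad = 76 e1 5c 5c.
Inner input = (K'⊕ipad) ∥ m = 1c 8b 36 36 ∥ fd d0 27.
Inner hash: sum = 28+139+54+54+253+208+39 = 775 → 03 07.
Outer input = (K'⊕opad) ∥ inner = 76 e1 5c 5c ∥ 03 07.
Outer hash (tag): sum = 118+225+92+92+3+7 = 537 → 02 19.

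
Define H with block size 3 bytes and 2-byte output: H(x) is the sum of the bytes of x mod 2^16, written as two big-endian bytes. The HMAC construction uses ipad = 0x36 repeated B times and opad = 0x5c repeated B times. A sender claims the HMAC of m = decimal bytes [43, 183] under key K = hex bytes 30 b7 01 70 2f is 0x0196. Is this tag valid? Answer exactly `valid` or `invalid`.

valid

Key hex bytes 30 b7 01 70 2f is 5 bytes > B = 3, so hash it first: H(key) = 01 87, then zero-pad to 3 bytes: K' = 01 87 00.
K' ⊕ ipad = 37 b1 36; K' ⊕ opad = 5d db 5c.
Inner hash: sum = 55+177+54+43+183 = 512 → 02 00.
Outer hash (recomputed tag): sum = 93+219+92+2+0 = 406 → 01 96.
Recomputed tag = 0196; claimed = 0196 → match.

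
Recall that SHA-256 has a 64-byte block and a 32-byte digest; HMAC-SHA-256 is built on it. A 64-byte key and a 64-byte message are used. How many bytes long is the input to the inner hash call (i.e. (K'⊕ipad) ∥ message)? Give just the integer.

128

Key is 64 ≤ 64 bytes, zero-padded: |K'| = 64.
Inner input = (K'⊕ipad) ∥ m → 64 + 64 = 128 bytes.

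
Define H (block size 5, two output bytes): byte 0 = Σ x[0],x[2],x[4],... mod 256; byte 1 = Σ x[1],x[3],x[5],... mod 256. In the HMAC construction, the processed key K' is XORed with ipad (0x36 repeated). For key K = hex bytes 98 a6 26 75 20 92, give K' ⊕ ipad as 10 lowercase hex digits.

e89b363636

Key hex bytes 98 a6 26 75 20 92 is 6 bytes > B = 5, so hash it first: H(key) = de ad, then zero-pad to 5 bytes: K' = de ad 00 00 00.
XOR each byte with 0x36: de⊕36=e8, ad⊕36=9b, 00⊕36=36, 00⊕36=36, 00⊕36=36.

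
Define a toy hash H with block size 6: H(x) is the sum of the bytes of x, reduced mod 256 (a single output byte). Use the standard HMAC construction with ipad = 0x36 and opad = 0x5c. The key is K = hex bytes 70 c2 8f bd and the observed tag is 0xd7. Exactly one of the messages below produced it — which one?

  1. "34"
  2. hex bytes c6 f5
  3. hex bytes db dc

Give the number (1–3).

Key hex bytes 70 c2 8f bd is 4 bytes ≤ B = 6; zero-pad to 6 bytes: K' = 70 c2 8f bd 00 00.
K' ⊕ ipad = 46 f4 b9 8b 36 36; K' ⊕ opad = 2c 9e d3 e1 5c 5c.
m1: inner = H(46 f4 b9 8b 36 36 33 34) = 51; tag = H(2c 9e d3 e1 5c 5c 51) = 87
m2: inner = H(46 f4 b9 8b 36 36 c6 f5) = a5; tag = H(2c 9e d3 e1 5c 5c a5) = db
m3: inner = H(46 f4 b9 8b 36 36 db dc) = a1; tag = H(2c 9e d3 e1 5c 5c a1) = d7 ← matches

3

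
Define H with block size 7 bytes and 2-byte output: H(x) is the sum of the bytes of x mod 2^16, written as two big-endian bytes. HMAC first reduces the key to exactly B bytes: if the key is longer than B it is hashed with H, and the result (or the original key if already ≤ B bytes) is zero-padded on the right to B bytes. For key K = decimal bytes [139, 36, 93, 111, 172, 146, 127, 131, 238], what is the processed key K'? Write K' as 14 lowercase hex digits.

04a90000000000

|K| = 9 > B = 7, so first hash the key.
H(K): sum = 139+36+93+111+172+146+127+131+238 = 1193 → 04 a9.
Zero-pad H(K) = 04 a9 to 7 bytes: K' = 04 a9 00 00 00 00 00.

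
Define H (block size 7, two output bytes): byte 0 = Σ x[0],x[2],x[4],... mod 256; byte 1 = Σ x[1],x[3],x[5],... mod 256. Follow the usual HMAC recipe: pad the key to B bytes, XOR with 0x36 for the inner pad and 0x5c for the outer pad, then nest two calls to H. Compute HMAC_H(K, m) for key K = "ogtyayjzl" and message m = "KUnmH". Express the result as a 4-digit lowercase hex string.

Key "ogtyayjzl" = 6f 67 74 79 61 79 6a 7a 6c is 9 bytes > B = 7, so hash it first: H(key) = 1a d3, then zero-pad to 7 bytes: K' = 1a d3 00 00 00 00 00.
K' ⊕ ipad = 2c e5 36 36 36 36 36.  K' ⊕ opad = 46 8f 5c 5c 5c 5c 5c.
Inner input = (K'⊕ipad) ∥ m = 2c e5 36 36 36 36 36 ∥ 4b 55 6e 6d 48.
Inner hash: even-index sum = 400 mod 256 = 144; odd-index sum = 594 mod 256 = 82 → 90 52.
Outer input = (K'⊕opad) ∥ inner = 46 8f 5c 5c 5c 5c 5c ∥ 90 52.
Outer hash (tag): even-index sum = 428 mod 256 = 172; odd-index sum = 471 mod 256 = 215 → ac d7.

acd7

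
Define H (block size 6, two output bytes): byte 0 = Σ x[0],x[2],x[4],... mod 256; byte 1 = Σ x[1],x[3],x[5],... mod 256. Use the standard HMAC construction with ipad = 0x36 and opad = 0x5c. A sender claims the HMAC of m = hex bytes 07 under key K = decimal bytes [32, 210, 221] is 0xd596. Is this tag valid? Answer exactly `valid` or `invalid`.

invalid

Key decimal bytes [32, 210, 221] = 20 d2 dd is 3 bytes ≤ B = 6; zero-pad to 6 bytes: K' = 20 d2 dd 00 00 00.
K' ⊕ ipad = 16 e4 eb 36 36 36; K' ⊕ opad = 7c 8e 81 5c 5c 5c.
Inner hash: even-index sum = 318 mod 256 = 62; odd-index sum = 336 mod 256 = 80 → 3e 50.
Outer hash (recomputed tag): even-index sum = 407 mod 256 = 151; odd-index sum = 406 mod 256 = 150 → 97 96.
Recomputed tag = 9796; claimed = d596 → mismatch.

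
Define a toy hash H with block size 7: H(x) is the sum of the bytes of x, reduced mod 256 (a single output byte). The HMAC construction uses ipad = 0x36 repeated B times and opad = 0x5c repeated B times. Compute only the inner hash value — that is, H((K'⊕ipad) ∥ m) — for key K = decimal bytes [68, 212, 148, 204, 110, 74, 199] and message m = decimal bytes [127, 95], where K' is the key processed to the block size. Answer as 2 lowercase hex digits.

Key decimal bytes [68, 212, 148, 204, 110, 74, 199] = 44 d4 94 cc 6e 4a c7 is exactly B = 7 bytes: K' = 44 d4 94 cc 6e 4a c7.
K' ⊕ ipad = 72 e2 a2 fa 58 7c f1.
Inner input = 72 e2 a2 fa 58 7c f1 ∥ 7f 5f.
Inner hash: sum = 114+226+162+250+88+124+241+127+95 = 1427; mod 256 = 147 → 93.

93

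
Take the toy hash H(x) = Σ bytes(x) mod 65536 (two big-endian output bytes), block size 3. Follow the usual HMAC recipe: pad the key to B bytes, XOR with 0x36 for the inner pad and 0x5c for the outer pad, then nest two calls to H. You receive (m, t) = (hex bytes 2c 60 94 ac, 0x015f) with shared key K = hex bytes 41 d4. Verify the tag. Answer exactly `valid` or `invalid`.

Key hex bytes 41 d4 is 2 bytes ≤ B = 3; zero-pad to 3 bytes: K' = 41 d4 00.
K' ⊕ ipad = 77 e2 36; K' ⊕ opad = 1d 88 5c.
Inner hash: sum = 119+226+54+44+96+148+172 = 859 → 03 5b.
Outer hash (recomputed tag): sum = 29+136+92+3+91 = 351 → 01 5f.
Recomputed tag = 015f; claimed = 015f → match.

valid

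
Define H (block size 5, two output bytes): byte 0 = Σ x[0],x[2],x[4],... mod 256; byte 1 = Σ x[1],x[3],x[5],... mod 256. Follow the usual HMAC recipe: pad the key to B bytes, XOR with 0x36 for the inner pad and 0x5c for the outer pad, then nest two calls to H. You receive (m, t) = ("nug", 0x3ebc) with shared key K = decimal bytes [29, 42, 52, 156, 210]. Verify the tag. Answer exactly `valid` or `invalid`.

Key decimal bytes [29, 42, 52, 156, 210] = 1d 2a 34 9c d2 is exactly B = 5 bytes: K' = 1d 2a 34 9c d2.
K' ⊕ ipad = 2b 1c 02 aa e4; K' ⊕ opad = 41 76 68 c0 8e.
Inner hash: even-index sum = 390 mod 256 = 134; odd-index sum = 411 mod 256 = 155 → 86 9b.
Outer hash (recomputed tag): even-index sum = 466 mod 256 = 210; odd-index sum = 444 mod 256 = 188 → d2 bc.
Recomputed tag = d2bc; claimed = 3ebc → mismatch.

invalid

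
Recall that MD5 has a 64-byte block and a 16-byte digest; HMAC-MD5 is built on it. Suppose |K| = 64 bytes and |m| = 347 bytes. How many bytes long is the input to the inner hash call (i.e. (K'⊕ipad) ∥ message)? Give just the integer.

411

Key is 64 ≤ 64 bytes, zero-padded: |K'| = 64.
Inner input = (K'⊕ipad) ∥ m → 64 + 347 = 411 bytes.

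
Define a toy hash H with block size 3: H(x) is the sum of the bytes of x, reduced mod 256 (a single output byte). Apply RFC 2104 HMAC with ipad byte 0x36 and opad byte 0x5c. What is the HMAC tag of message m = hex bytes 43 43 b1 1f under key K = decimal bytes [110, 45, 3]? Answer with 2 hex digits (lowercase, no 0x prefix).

Key decimal bytes [110, 45, 3] = 6e 2d 03 is exactly B = 3 bytes: K' = 6e 2d 03.
K' ⊕ ipad = 58 1b 35.  K' ⊕ opad = 32 71 5f.
Inner input = (K'⊕ipad) ∥ m = 58 1b 35 ∥ 43 43 b1 1f.
Inner hash: sum = 88+27+53+67+67+177+31 = 510; mod 256 = 254 → fe.
Outer input = (K'⊕opad) ∥ inner = 32 71 5f ∥ fe.
Outer hash (tag): sum = 50+113+95+254 = 512; mod 256 = 0 → 00.

00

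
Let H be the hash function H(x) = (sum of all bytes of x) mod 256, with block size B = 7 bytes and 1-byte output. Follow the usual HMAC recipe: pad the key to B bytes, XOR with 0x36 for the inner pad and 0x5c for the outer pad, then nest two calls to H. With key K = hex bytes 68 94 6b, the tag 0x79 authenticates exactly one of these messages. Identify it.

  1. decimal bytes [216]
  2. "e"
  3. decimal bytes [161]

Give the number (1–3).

Key hex bytes 68 94 6b is 3 bytes ≤ B = 7; zero-pad to 7 bytes: K' = 68 94 6b 00 00 00 00.
K' ⊕ ipad = 5e a2 5d 36 36 36 36; K' ⊕ opad = 34 c8 37 5c 5c 5c 5c.
m1: inner = H(5e a2 5d 36 36 36 36 d8) = 0d; tag = H(34 c8 37 5c 5c 5c 5c 0d) = b0
m2: inner = H(5e a2 5d 36 36 36 36 65) = 9a; tag = H(34 c8 37 5c 5c 5c 5c 9a) = 3d
m3: inner = H(5e a2 5d 36 36 36 36 a1) = d6; tag = H(34 c8 37 5c 5c 5c 5c d6) = 79 ← matches

3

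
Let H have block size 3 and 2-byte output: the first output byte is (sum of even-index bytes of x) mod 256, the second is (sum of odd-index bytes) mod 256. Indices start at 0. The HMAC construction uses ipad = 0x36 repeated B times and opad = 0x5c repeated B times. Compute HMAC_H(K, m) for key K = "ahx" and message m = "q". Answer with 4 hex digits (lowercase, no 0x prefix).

30d9

Key "ahx" = 61 68 78 is exactly B = 3 bytes: K' = 61 68 78.
K' ⊕ ipad = 57 5e 4e.  K' ⊕ opad = 3d 34 24.
Inner input = (K'⊕ipad) ∥ m = 57 5e 4e ∥ 71.
Inner hash: even-index sum = 165 mod 256 = 165; odd-index sum = 207 mod 256 = 207 → a5 cf.
Outer input = (K'⊕opad) ∥ inner = 3d 34 24 ∥ a5 cf.
Outer hash (tag): even-index sum = 304 mod 256 = 48; odd-index sum = 217 mod 256 = 217 → 30 d9.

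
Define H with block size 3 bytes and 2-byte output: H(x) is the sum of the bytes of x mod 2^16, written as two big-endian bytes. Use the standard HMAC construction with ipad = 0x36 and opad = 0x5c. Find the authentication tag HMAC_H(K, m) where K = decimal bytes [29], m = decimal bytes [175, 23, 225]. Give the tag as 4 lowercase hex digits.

0139

Key decimal bytes [29] = 1d is 1 byte ≤ B = 3; zero-pad to 3 bytes: K' = 1d 00 00.
K' ⊕ ipad = 2b 36 36.  K' ⊕ opad = 41 5c 5c.
Inner input = (K'⊕ipad) ∥ m = 2b 36 36 ∥ af 17 e1.
Inner hash: sum = 43+54+54+175+23+225 = 574 → 02 3e.
Outer input = (K'⊕opad) ∥ inner = 41 5c 5c ∥ 02 3e.
Outer hash (tag): sum = 65+92+92+2+62 = 313 → 01 39.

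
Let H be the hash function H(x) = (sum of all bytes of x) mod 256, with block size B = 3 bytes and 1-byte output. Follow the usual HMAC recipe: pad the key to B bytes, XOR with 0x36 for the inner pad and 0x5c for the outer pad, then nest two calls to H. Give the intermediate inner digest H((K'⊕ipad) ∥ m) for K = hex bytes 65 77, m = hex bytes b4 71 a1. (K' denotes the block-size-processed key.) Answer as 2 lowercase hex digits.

90

Key hex bytes 65 77 is 2 bytes ≤ B = 3; zero-pad to 3 bytes: K' = 65 77 00.
K' ⊕ ipad = 53 41 36.
Inner input = 53 41 36 ∥ b4 71 a1.
Inner hash: sum = 83+65+54+180+113+161 = 656; mod 256 = 144 → 90.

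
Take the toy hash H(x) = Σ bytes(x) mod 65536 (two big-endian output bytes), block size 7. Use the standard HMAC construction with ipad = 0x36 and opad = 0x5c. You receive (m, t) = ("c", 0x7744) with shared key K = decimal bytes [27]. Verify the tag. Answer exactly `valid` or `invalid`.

invalid

Key decimal bytes [27] = 1b is 1 byte ≤ B = 7; zero-pad to 7 bytes: K' = 1b 00 00 00 00 00 00.
K' ⊕ ipad = 2d 36 36 36 36 36 36; K' ⊕ opad = 47 5c 5c 5c 5c 5c 5c.
Inner hash: sum = 45+54+54+54+54+54+54+99 = 468 → 01 d4.
Outer hash (recomputed tag): sum = 71+92+92+92+92+92+92+1+212 = 836 → 03 44.
Recomputed tag = 0344; claimed = 7744 → mismatch.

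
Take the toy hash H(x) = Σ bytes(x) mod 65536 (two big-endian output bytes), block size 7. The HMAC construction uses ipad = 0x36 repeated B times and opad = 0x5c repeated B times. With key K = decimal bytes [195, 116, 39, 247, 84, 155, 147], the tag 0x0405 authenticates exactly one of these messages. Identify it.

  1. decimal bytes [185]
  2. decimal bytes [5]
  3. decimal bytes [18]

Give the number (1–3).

Key decimal bytes [195, 116, 39, 247, 84, 155, 147] = c3 74 27 f7 54 9b 93 is exactly B = 7 bytes: K' = c3 74 27 f7 54 9b 93.
K' ⊕ ipad = f5 42 11 c1 62 ad a5; K' ⊕ opad = 9f 28 7b ab 08 c7 cf.
m1: inner = H(f5 42 11 c1 62 ad a5 b9) = 04 76; tag = H(9f 28 7b ab 08 c7 cf 04 76) = 0405 ← matches
m2: inner = H(f5 42 11 c1 62 ad a5 05) = 03 c2; tag = H(9f 28 7b ab 08 c7 cf 03 c2) = 0450
m3: inner = H(f5 42 11 c1 62 ad a5 12) = 03 cf; tag = H(9f 28 7b ab 08 c7 cf 03 cf) = 045d

1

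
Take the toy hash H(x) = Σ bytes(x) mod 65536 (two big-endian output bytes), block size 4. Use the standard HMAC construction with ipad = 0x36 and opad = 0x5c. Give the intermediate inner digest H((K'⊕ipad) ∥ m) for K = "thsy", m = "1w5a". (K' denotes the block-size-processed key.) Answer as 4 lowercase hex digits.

0272

Key "thsy" = 74 68 73 79 is exactly B = 4 bytes: K' = 74 68 73 79.
K' ⊕ ipad = 42 5e 45 4f.
Inner input = 42 5e 45 4f ∥ 31 77 35 61.
Inner hash: sum = 66+94+69+79+49+119+53+97 = 626 → 02 72.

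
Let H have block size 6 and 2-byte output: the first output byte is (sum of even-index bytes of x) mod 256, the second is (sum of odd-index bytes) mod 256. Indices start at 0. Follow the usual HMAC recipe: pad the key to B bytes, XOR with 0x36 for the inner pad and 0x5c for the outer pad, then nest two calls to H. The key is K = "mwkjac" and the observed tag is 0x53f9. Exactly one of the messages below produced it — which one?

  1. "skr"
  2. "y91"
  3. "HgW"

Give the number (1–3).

Key "mwkjac" = 6d 77 6b 6a 61 63 is exactly B = 6 bytes: K' = 6d 77 6b 6a 61 63.
K' ⊕ ipad = 5b 41 5d 5c 57 55; K' ⊕ opad = 31 2b 37 36 3d 3f.
m1: inner = H(5b 41 5d 5c 57 55 73 6b 72) = f4 5d; tag = H(31 2b 37 36 3d 3f f4 5d) = 99fd
m2: inner = H(5b 41 5d 5c 57 55 79 39 31) = b9 2b; tag = H(31 2b 37 36 3d 3f b9 2b) = 5ecb
m3: inner = H(5b 41 5d 5c 57 55 48 67 57) = ae 59; tag = H(31 2b 37 36 3d 3f ae 59) = 53f9 ← matches

3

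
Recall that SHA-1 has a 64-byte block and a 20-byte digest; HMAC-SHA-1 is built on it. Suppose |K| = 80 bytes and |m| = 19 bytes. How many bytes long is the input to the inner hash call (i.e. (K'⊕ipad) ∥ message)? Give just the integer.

83

Key is 80 > 64 bytes, so it is hashed to 20 bytes then zero-padded to 64: |K'| = 64.
Inner input = (K'⊕ipad) ∥ m → 64 + 19 = 83 bytes.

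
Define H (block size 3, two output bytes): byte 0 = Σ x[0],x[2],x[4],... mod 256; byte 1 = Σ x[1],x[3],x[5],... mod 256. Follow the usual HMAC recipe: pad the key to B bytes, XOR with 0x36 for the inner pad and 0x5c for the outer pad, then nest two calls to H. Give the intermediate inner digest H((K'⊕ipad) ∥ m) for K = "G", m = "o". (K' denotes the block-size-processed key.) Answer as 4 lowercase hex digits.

Key "G" = 47 is 1 byte ≤ B = 3; zero-pad to 3 bytes: K' = 47 00 00.
K' ⊕ ipad = 71 36 36.
Inner input = 71 36 36 ∥ 6f.
Inner hash: even-index sum = 167 mod 256 = 167; odd-index sum = 165 mod 256 = 165 → a7 a5.

a7a5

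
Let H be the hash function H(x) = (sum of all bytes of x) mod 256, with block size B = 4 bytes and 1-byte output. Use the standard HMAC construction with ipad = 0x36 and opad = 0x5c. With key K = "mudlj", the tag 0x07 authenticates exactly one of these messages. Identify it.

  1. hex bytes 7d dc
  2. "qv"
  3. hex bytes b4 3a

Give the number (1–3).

Key "mudlj" = 6d 75 64 6c 6a is 5 bytes > B = 4, so hash it first: H(key) = 1c, then zero-pad to 4 bytes: K' = 1c 00 00 00.
K' ⊕ ipad = 2a 36 36 36; K' ⊕ opad = 40 5c 5c 5c.
m1: inner = H(2a 36 36 36 7d dc) = 25; tag = H(40 5c 5c 5c 25) = 79
m2: inner = H(2a 36 36 36 71 76) = b3; tag = H(40 5c 5c 5c b3) = 07 ← matches
m3: inner = H(2a 36 36 36 b4 3a) = ba; tag = H(40 5c 5c 5c ba) = 0e

2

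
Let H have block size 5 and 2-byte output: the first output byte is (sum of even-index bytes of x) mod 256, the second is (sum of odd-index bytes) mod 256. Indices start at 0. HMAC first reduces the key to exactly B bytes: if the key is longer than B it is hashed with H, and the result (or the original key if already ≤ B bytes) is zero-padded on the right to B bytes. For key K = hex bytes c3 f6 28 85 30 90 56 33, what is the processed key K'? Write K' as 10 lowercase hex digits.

|K| = 8 > B = 5, so first hash the key.
H(K): even-index sum = 369 mod 256 = 113; odd-index sum = 574 mod 256 = 62 → 71 3e.
Zero-pad H(K) = 71 3e to 5 bytes: K' = 71 3e 00 00 00.

713e000000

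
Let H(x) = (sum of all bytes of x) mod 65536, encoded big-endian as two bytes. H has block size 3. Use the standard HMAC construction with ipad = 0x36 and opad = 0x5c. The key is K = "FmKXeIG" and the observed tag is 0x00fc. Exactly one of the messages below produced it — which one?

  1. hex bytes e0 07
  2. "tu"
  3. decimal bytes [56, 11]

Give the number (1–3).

3

Key "FmKXeIG" = 46 6d 4b 58 65 49 47 is 7 bytes > B = 3, so hash it first: H(key) = 02 4b, then zero-pad to 3 bytes: K' = 02 4b 00.
K' ⊕ ipad = 34 7d 36; K' ⊕ opad = 5e 17 5c.
m1: inner = H(34 7d 36 e0 07) = 01 ce; tag = H(5e 17 5c 01 ce) = 01a0
m2: inner = H(34 7d 36 74 75) = 01 d0; tag = H(5e 17 5c 01 d0) = 01a2
m3: inner = H(34 7d 36 38 0b) = 01 2a; tag = H(5e 17 5c 01 2a) = 00fc ← matches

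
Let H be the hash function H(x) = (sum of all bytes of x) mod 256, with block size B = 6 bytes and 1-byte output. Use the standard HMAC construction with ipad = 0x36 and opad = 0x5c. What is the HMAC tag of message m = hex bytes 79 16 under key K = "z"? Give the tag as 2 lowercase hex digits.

db

Key "z" = 7a is 1 byte ≤ B = 6; zero-pad to 6 bytes: K' = 7a 00 00 00 00 00.
K' ⊕ ipad = 4c 36 36 36 36 36.  K' ⊕ opad = 26 5c 5c 5c 5c 5c.
Inner input = (K'⊕ipad) ∥ m = 4c 36 36 36 36 36 ∥ 79 16.
Inner hash: sum = 76+54+54+54+54+54+121+22 = 489; mod 256 = 233 → e9.
Outer input = (K'⊕opad) ∥ inner = 26 5c 5c 5c 5c 5c ∥ e9.
Outer hash (tag): sum = 38+92+92+92+92+92+233 = 731; mod 256 = 219 → db.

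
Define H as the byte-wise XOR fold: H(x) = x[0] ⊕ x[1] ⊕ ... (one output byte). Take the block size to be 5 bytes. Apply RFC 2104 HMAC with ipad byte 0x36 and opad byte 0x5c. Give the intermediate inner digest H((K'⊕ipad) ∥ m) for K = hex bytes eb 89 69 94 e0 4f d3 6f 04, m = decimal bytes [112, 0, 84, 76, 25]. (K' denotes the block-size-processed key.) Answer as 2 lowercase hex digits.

Key hex bytes eb 89 69 94 e0 4f d3 6f 04 is 9 bytes > B = 5, so hash it first: H(key) = 88, then zero-pad to 5 bytes: K' = 88 00 00 00 00.
K' ⊕ ipad = be 36 36 36 36.
Inner input = be 36 36 36 36 ∥ 70 00 54 4c 19.
Inner hash: XOR be⊕36⊕36⊕36⊕36⊕70⊕00⊕54⊕4c⊕19 = cf.

cf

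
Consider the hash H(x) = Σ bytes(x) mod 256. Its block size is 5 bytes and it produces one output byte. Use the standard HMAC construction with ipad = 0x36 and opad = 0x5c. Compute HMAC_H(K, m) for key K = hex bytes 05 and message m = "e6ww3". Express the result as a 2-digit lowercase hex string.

90

Key hex bytes 05 is 1 byte ≤ B = 5; zero-pad to 5 bytes: K' = 05 00 00 00 00.
K' ⊕ ipad = 33 36 36 36 36.  K' ⊕ opad = 59 5c 5c 5c 5c.
Inner input = (K'⊕ipad) ∥ m = 33 36 36 36 36 ∥ 65 36 77 77 33.
Inner hash: sum = 51+54+54+54+54+101+54+119+119+51 = 711; mod 256 = 199 → c7.
Outer input = (K'⊕opad) ∥ inner = 59 5c 5c 5c 5c ∥ c7.
Outer hash (tag): sum = 89+92+92+92+92+199 = 656; mod 256 = 144 → 90.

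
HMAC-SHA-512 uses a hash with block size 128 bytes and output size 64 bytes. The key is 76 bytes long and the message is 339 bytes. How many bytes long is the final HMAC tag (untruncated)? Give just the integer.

The tag is one SHA-512 digest: 64 bytes.

64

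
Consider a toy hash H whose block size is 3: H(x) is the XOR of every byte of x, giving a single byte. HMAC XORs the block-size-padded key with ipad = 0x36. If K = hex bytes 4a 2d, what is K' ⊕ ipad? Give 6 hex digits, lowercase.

7c1b36

Key hex bytes 4a 2d is 2 bytes ≤ B = 3; zero-pad to 3 bytes: K' = 4a 2d 00.
XOR each byte with 0x36: 4a⊕36=7c, 2d⊕36=1b, 00⊕36=36.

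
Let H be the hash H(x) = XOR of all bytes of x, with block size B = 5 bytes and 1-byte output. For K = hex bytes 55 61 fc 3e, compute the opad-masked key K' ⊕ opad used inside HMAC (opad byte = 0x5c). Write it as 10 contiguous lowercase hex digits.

093da0625c

Key hex bytes 55 61 fc 3e is 4 bytes ≤ B = 5; zero-pad to 5 bytes: K' = 55 61 fc 3e 00.
XOR each byte with 0x5c: 55⊕5c=09, 61⊕5c=3d, fc⊕5c=a0, 3e⊕5c=62, 00⊕5c=5c.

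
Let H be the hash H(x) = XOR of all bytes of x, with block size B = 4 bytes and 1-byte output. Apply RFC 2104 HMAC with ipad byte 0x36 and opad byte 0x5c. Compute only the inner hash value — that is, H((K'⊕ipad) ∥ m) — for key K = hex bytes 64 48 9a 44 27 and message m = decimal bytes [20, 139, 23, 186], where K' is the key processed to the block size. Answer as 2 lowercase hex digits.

Key hex bytes 64 48 9a 44 27 is 5 bytes > B = 4, so hash it first: H(key) = d5, then zero-pad to 4 bytes: K' = d5 00 00 00.
K' ⊕ ipad = e3 36 36 36.
Inner input = e3 36 36 36 ∥ 14 8b 17 ba.
Inner hash: XOR e3⊕36⊕36⊕36⊕14⊕8b⊕17⊕ba = e7.

e7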